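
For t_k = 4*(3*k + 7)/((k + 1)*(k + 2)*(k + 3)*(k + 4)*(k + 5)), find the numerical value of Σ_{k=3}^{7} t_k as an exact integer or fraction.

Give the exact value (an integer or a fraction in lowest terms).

t_(k+1)/t_k = (k + 1)*(3*k + 10)/((k + 6)*(3*k + 7)).
A = k + 1, B = k + 6, C = k + 7/3.
Need (k + 1)·f(k+1) − (k + 5)·f(k) = k + 7/3.
d = 4 from the (1,1,1) case.
Match coefficients ⇒ f(k) = k*(k + 2)*(k**2 + 8*k + 19)/36.
Then R = B(k−1)f/C = k*(k + 2)*(k + 5)*(k**2 + 8*k + 19)/(12*(3*k + 7)), so s_k = R(k)·t_k = k*(k**2 + 8*k + 19)/(3*(k**3 + 8*k**2 + 19*k + 12)).
Verify: 4*(3*k + 7)/(k**5 + 15*k**4 + 85*k**3 + 225*k**2 + 274*k + 120) matches t_k.
Σ_(k=3)^(7) t_k = s_(8) − s_(3) = 98/297 − (13/42) = 85/4158.

Σ = 85/4158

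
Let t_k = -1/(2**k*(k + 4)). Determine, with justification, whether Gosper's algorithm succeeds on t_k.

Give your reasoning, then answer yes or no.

Ratio r(k) = (k + 4)/(2*(k + 5)).
Gosper form: A/B · C(k+1)/C(k) with A=k/2 + 2, B=k + 5, C=1.
Set up (k/2 + 2)·f(k+1) − (k + 4)·f(k) − (1) = 0.
Bound: deg f ≤ -1.
Bound -1 < 0, so the key equation has no polynomial solution.

No — key equation has no polynomial f.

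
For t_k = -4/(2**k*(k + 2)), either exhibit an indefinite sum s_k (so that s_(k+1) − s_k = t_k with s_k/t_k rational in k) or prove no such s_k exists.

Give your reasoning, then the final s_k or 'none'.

none (Gosper's algorithm certifies no s_k)

Compute t_(k+1)/t_k: get (k + 2)/(2*(k + 3)).
Factor: A=k/2 + 1; B=k + 3; C=1.
Set up (k/2 + 1)·f(k+1) − (k + 2)·f(k) − (1) = 0.
deg f ≤ -1 (via 1,1,0).
deg f ≤ -1 is impossible — no certificate.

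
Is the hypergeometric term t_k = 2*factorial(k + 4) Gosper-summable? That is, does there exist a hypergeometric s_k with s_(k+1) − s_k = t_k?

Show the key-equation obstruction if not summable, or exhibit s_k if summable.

Step 1: r(k) = k + 5.
A = k + 5, B = 1, C = 1.
f must satisfy (k + 5)·f(k+1) − (1)·f(k) = 1.
deg f ≤ -1 (via 1,0,0).
Negative degree bound (-1): no f exists, t_k not Gosper-summable.

No — negative degree bound, so no certificate f.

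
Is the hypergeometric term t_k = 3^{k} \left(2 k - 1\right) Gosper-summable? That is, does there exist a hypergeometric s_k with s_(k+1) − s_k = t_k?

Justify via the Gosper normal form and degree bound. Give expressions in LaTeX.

Yes. s_k = 3^{k} \left(k - 2\right).

The ratio is 3*(2*k + 1)/(2*k - 1).
Gosper form: A/B · C(k+1)/C(k) with A=3, B=1, C=k - 1/2.
Set up (3)·f(k+1) − (1)·f(k) − (k - 1/2) = 0.
d = 1 from the (0,0,1) case.
Solve for f: f(k) = (k - 2)/2 (degree 1 ≤ 1).
Certificate R = B(k−1)f/C = (k - 2)/(2*k - 1) gives s_k = 3**k*(k - 2).
Check: Δs_k = 3**k*(2*k - 1). ✓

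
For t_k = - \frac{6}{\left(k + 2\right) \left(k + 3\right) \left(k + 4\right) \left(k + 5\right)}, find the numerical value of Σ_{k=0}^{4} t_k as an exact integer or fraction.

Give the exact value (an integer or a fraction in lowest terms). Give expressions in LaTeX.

Σ = -5/63

Step 1: r(k) = (k + 2)/(k + 6).
A = k + 2, B = k + 6, C = 1.
f must satisfy (k + 2)·f(k+1) − (k + 5)·f(k) = 1.
Bound: deg f ≤ 3.
Coefficient equations give f(k) = k*(k**2 + 9*k + 26)/72.
Then R = B(k−1)f/C = k*(k + 5)*(k**2 + 9*k + 26)/72, so s_k = R(k)·t_k = k*(-k**2 - 9*k - 26)/(12*(k + 2)*(k + 3)*(k + 4)).
Check: Δs_k = -6/(k**4 + 14*k**3 + 71*k**2 + 154*k + 120). ✓
Evaluate s at k=5 and k=0: -5/63 and 0; difference -5/63.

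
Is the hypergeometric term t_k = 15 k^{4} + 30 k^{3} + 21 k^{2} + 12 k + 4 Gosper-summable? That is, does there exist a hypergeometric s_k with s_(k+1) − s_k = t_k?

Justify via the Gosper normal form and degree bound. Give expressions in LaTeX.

Yes. s_k = k \left(3 k^{4} - 3 k^{2} + 3 k + 1\right).

t_(k+1)/t_k = (15*k**4 + 90*k**3 + 201*k**2 + 204*k + 82)/(15*k**4 + 30*k**3 + 21*k**2 + 12*k + 4).
Normal form (A,B,C) = (1, 1, k**4 + 2*k**3 + 7*k**2/5 + 4*k/5 + 4/15).
f must satisfy (1)·f(k+1) − (1)·f(k) = k**4 + 2*k**3 + 7*k**2/5 + 4*k/5 + 4/15.
d = 5 from the (0,0,4) case.
Coefficient equations give f(k) = k*(3*k**4 - 3*k**2 + 3*k + 1)/15.
Get s_k = R·t_k = k*(3*k**4 - 3*k**2 + 3*k + 1) with R(k) = B(k−1)f(k)/C(k) = k*(3*k**4 - 3*k**2 + 3*k + 1)/(15*k**4 + 30*k**3 + 21*k**2 + 12*k + 4).
Check: Δs_k = 15*k**4 + 30*k**3 + 21*k**2 + 12*k + 4. ✓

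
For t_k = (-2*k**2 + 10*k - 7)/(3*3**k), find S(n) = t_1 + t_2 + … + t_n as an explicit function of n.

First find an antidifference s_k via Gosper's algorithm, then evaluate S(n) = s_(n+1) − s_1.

r(k) = (2*k**2 - 6*k - 1)/(3*(2*k**2 - 10*k + 7)) after simplifying.
So A=1/3 and B=1, with C=k**2 - 5*k + 7/2.
Need (1/3)·f(k+1) − (1)·f(k) = k**2 - 5*k + 7/2.
Bound: deg f ≤ 2.
Match coefficients ⇒ f(k) = -3*(k**2 - 4*k + 2)/2.
Get s_k = R·t_k = (k**2 - 4*k + 2)/3**k with R(k) = B(k−1)f(k)/C(k) = -3*(k**2 - 4*k + 2)/(2*k**2 - 10*k + 7).
Δs = (-2*k**2 + 10*k - 7)/(3*3**k), as required.
Evaluate: s_(n+1) = 3**(-n - 1)*(n**2 - 2*n - 1); subtract s_(1) = -1/3 ⇒ S(n) = 3**(-n - 1)*(3**n + n**2 - 2*n - 1).

S(n) = 3**(-n - 1)*(3**n + n**2 - 2*n - 1)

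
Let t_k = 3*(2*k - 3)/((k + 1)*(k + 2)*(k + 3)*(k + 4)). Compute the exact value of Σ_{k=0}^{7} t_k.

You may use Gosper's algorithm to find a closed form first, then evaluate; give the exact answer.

Σ = -16/45

Step 1: r(k) = (k + 1)*(2*k - 1)/((k + 5)*(2*k - 3)).
Factor: A=k + 1; B=k + 5; C=k - 3/2.
f must satisfy (k + 1)·f(k+1) − (k + 4)·f(k) = k - 3/2.
Degrees (1,1,1) ⇒ d ≤ 3.
Solve for f: f(k) = -k*(k**2 + 6*k + 20)/18 (degree 3 ≤ 3).
Then R = B(k−1)f/C = -k*(k + 4)*(k**2 + 6*k + 20)/(9*(2*k - 3)), so s_k = R(k)·t_k = k*(-k**2 - 6*k - 20)/(3*(k + 1)*(k + 2)*(k + 3)).
Δs = 3*(2*k - 3)/(k**4 + 10*k**3 + 35*k**2 + 50*k + 24), as required.
Σ_(k=0)^(7) t_k = s_(8) − s_(0) = -16/45 − (0) = -16/45.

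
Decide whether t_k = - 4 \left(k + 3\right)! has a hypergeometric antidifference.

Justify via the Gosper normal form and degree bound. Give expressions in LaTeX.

Compute t_(k+1)/t_k: get k + 4.
So A=k + 4 and B=1, with C=1.
Key eq: (k + 4)·f(k+1) = (1)·f(k) + (1).
deg f ≤ -1 (via 1,0,0).
deg f ≤ -1 is impossible — no certificate.

No. Not Gosper-summable.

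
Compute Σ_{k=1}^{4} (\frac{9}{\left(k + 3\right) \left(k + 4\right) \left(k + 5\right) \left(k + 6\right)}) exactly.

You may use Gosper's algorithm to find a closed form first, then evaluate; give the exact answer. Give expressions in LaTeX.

Σ = 1/48

r(k) = (k + 3)/(k + 7) after simplifying.
Gosper form: A/B · C(k+1)/C(k) with A=k + 3, B=k + 7, C=1.
Key eq: (k + 3)·f(k+1) = (k + 6)·f(k) + (1).
deg f ≤ 3 (via 1,1,0).
Solve for f: f(k) = k*(k**2 + 12*k + 47)/180 (degree 3 ≤ 3).
Then R = B(k−1)f/C = k*(k + 6)*(k**2 + 12*k + 47)/180, so s_k = R(k)·t_k = k*(k**2 + 12*k + 47)/(20*(k + 3)*(k + 4)*(k + 5)).
Verify: 9/(k**4 + 18*k**3 + 119*k**2 + 342*k + 360) matches t_k.
Telescoping: Σ = s_(5) − s_(1) = 11/240 − (1/40) = 1/48.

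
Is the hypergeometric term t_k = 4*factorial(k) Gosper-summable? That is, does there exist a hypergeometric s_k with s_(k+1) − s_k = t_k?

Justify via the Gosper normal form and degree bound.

No; the degree bound rules out any f.

Compute t_(k+1)/t_k: get k + 1.
So A=k + 1 and B=1, with C=1.
Set up (k + 1)·f(k+1) − (1)·f(k) − (1) = 0.
Degrees (1,0,0) ⇒ d ≤ -1.
Negative degree bound (-1): no f exists, t_k not Gosper-summable.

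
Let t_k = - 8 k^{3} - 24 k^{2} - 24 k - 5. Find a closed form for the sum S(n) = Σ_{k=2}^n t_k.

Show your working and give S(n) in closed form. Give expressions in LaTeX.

Step 1: r(k) = (8*k**3 + 48*k**2 + 96*k + 61)/(8*k**3 + 24*k**2 + 24*k + 5).
Gosper form: A/B · C(k+1)/C(k) with A=1, B=1, C=k**3 + 3*k**2 + 3*k + 5/8.
Solve (1)·f(k+1) − (1)·f(k) = k**3 + 3*k**2 + 3*k + 5/8.
deg f ≤ 4 (via 0,0,3).
Solving with deg f ≤ 4: f(k) = k*(2*k**3 + 4*k**2 + 2*k - 3)/8.
So s_k = (B(k−1)f/C)·t_k = (k*(2*k**3 + 4*k**2 + 2*k - 3)/(8*k**3 + 24*k**2 + 24*k + 5))·t_k = k*(-2*k**3 - 4*k**2 - 2*k + 3).
Δs = -8*k**3 - 24*k**2 - 24*k - 5, as required.
s_(n+1) = -2*n**4 - 12*n**3 - 26*n**2 - 21*n - 5 and s_(2) = -66, so S(n) = -2*n**4 - 12*n**3 - 26*n**2 - 21*n + 61.

S(n) = - 2 n^{4} - 12 n^{3} - 26 n^{2} - 21 n + 61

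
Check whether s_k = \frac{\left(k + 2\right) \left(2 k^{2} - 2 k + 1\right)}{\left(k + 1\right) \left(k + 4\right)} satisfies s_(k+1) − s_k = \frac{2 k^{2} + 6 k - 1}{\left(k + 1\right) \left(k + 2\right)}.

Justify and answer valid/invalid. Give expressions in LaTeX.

s_(k+1) = -(k + 3)*(2*k - 2*(k + 1)**2 + 1)/((k + 2)*(k + 5))
s_(k+1) − s_k = (2*k**4 + 24*k**3 + 69*k**2 + 59*k - 8)/(k**4 + 12*k**3 + 49*k**2 + 78*k + 40)
(s_(k+1) − s_k) − t_k = 4*(-6*k**2 - 13*k + 3)/(k**4 + 12*k**3 + 49*k**2 + 78*k + 40)

Invalid: residual \frac{4 \left(- 6 k^{2} - 13 k + 3\right)}{k^{4} + 12 k^{3} + 49 k^{2} + 78 k + 40} ≠ 0.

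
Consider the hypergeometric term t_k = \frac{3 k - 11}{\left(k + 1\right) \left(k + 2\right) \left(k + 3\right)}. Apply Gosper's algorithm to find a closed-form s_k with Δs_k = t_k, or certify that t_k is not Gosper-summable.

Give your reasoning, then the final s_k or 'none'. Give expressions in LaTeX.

s_k = \frac{k \left(- 2 k - 9\right)}{\left(k + 1\right) \left(k + 2\right)}

The ratio is (k + 1)*(3*k - 8)/((k + 4)*(3*k - 11)).
Gosper form: A/B · C(k+1)/C(k) with A=k + 1, B=k + 4, C=k - 11/3.
Solve (k + 1)·f(k+1) − (k + 3)·f(k) = k - 11/3.
Degrees (1,1,1) ⇒ d ≤ 2.
Solve for f: f(k) = -k*(2*k + 9)/3 (degree 2 ≤ 2).
Get s_k = R·t_k = k*(-2*k - 9)/((k + 1)*(k + 2)) with R(k) = B(k−1)f(k)/C(k) = -k*(k + 3)*(2*k + 9)/(3*k - 11).
Verify: (3*k - 11)/(k**3 + 6*k**2 + 11*k + 6) matches t_k.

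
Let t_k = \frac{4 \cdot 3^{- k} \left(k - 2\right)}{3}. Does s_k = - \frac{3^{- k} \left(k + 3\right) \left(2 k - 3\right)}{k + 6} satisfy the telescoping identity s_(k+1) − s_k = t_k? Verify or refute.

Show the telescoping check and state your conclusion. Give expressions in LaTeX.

Invalid: residual \frac{3^{- k} \left(- 4 k^{2} - 22 k + 57\right)}{k^{2} + 13 k + 42} ≠ 0.

s_(k+1) = -(k + 4)*(2*k - 1)/(3*3**k*(k + 7))
s_(k+1) − s_k = (4*k**3 + 32*k**2 - 2*k - 165)/(3*3**k*(k**2 + 13*k + 42))
(s_(k+1) − s_k) − t_k = (-4*k**2 - 22*k + 57)/(3**k*(k**2 + 13*k + 42))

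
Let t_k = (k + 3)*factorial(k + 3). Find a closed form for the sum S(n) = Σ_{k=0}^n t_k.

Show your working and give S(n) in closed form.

S(n) = factorial(n + 4) - 6

Ratio r(k) = (k + 4)**2/(k + 3).
Factor: A=k + 4; B=1; C=k + 3.
Need (k + 4)·f(k+1) − (1)·f(k) = k + 3.
Degrees (1,0,1) ⇒ d ≤ 0.
Coefficient equations give f(k) = 1.
Get s_k = R·t_k = factorial(k + 3) with R(k) = B(k−1)f(k)/C(k) = 1/(k + 3).
Δs = (k + 3)*factorial(k + 3), as required.
s_(n+1) = factorial(n + 4) and s_(0) = 6, so S(n) = factorial(n + 4) - 6.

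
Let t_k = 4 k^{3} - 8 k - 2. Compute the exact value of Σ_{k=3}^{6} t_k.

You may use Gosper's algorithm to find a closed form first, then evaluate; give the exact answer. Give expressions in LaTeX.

Step 1: r(k) = (4*k - 2*(k + 1)**3 + 5)/(-2*k**3 + 4*k + 1).
So A=1 and B=1, with C=k**3 - 2*k - 1/2.
Solve (1)·f(k+1) − (1)·f(k) = k**3 - 2*k - 1/2.
From deg A=0, deg B=0, deg C=3: d=4.
Solve for f: f(k) = k*(k**3 - 2*k**2 - 3*k + 2)/4 (degree 4 ≤ 4).
R(k) = B(k−1)·f(k)/C(k) = k*(k**3 - 2*k**2 - 3*k + 2)/(2*(2*k**3 - 4*k - 1)); s_k = R·t_k = k*(k**3 - 2*k**2 - 3*k + 2).
Check: Δs_k = 4*k**3 - 8*k - 2. ✓
Sum = s_(7) − s_(3); s_(7) = 1582, s_(3) = 6 ⇒ 1576.

Σ = 1576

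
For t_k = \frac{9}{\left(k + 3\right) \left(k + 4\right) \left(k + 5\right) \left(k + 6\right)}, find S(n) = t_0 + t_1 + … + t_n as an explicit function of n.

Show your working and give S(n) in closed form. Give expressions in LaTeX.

The ratio is (k + 3)/(k + 7).
Take A(k)=k + 3, B(k)=k + 7, C(k)=1.
Need (k + 3)·f(k+1) − (k + 6)·f(k) = 1.
deg f ≤ 3 (via 1,1,0).
A polynomial solution: f(k) = k*(k**2 + 12*k + 47)/180.
Get s_k = R·t_k = k*(k**2 + 12*k + 47)/(20*(k + 3)*(k + 4)*(k + 5)) with R(k) = B(k−1)f(k)/C(k) = k*(k + 6)*(k**2 + 12*k + 47)/180.
s_(k+1) − s_k = 9/(k**4 + 18*k**3 + 119*k**2 + 342*k + 360) = t_k.
Σ_(k=0)^n t_k = s_(n+1) − s_(0) = ((n**3 + 15*n**2 + 74*n + 60)/(20*(n**3 + 15*n**2 + 74*n + 120))) − (0), i.e. (n**3 + 15*n**2 + 74*n + 60)/(20*(n**3 + 15*n**2 + 74*n + 120)).

S(n) = \frac{n^{3} + 15 n^{2} + 74 n + 60}{20 \left(n^{3} + 15 n^{2} + 74 n + 120\right)}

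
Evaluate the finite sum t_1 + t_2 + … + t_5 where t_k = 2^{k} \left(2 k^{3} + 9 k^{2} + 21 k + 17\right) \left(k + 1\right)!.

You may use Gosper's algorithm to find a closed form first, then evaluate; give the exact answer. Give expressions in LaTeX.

Ratio r(k) = 2*(2*k**4 + 19*k**3 + 75*k**2 + 139*k + 98)/(2*k**3 + 9*k**2 + 21*k + 17).
A = 2*k + 4, B = 1, C = k**3 + 9*k**2/2 + 21*k/2 + 17/2.
f must satisfy (2*k + 4)·f(k+1) − (1)·f(k) = k**3 + 9*k**2/2 + 21*k/2 + 17/2.
d = 2 from the (1,0,3) case.
A polynomial solution: f(k) = (k**2 + k + 3)/2.
R(k) = B(k−1)·f(k)/C(k) = (k**2 + k + 3)/(2*k**3 + 9*k**2 + 21*k + 17); s_k = R·t_k = 2**k*(k**2 + k + 3)*factorial(k + 1).
s_(k+1) − s_k = 2**k*(2*k**3 + 9*k**2 + 21*k + 17)*factorial(k + 1) = t_k.
Sum = s_(6) − s_(1); s_(6) = 14515200, s_(1) = 20 ⇒ 14515180.

Σ = 14515180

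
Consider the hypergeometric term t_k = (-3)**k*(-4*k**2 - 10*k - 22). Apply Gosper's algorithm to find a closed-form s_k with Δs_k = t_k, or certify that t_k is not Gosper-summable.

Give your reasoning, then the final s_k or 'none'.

Ratio r(k) = 3*(-2*k**2 - 9*k - 18)/(2*k**2 + 5*k + 11).
Factor: A=-3; B=1; C=k**2 + 5*k/2 + 11/2.
f must satisfy (-3)·f(k+1) − (1)·f(k) = k**2 + 5*k/2 + 11/2.
d = 2 from the (0,0,2) case.
A polynomial solution: f(k) = -(k**2 + k + 4)/4.
So s_k = (B(k−1)f/C)·t_k = (-(k**2 + k + 4)/(2*(2*k**2 + 5*k + 11)))·t_k = (-3)**k*(k**2 + k + 4).
Δs = (-3)**k*(-4*k**2 - 10*k - 22), as required.

s_k = (-3)**k*(k**2 + k + 4)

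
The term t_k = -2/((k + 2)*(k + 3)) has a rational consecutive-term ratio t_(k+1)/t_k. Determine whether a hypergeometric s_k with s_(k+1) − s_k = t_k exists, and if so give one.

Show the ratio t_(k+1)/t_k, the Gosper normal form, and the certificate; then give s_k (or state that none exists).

The ratio is (k + 2)/(k + 4).
Normal form (A,B,C) = (k + 2, k + 4, 1).
f must satisfy (k + 2)·f(k+1) − (k + 3)·f(k) = 1.
Bound: deg f ≤ 1.
Match coefficients ⇒ f(k) = k/2.
So s_k = (B(k−1)f/C)·t_k = (k*(k + 3)/2)·t_k = -k/(k + 2).
Check: Δs_k = -2/(k**2 + 5*k + 6). ✓

s_k = -k/(k + 2)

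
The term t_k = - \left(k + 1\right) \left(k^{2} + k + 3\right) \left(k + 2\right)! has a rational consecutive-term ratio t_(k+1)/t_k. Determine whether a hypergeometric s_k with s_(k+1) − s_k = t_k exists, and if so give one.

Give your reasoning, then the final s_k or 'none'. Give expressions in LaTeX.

t_(k+1)/t_k = (k + 2)*(k + 3)*(k + (k + 1)**2 + 4)/((k + 1)*(k**2 + k + 3)).
A = k + 3, B = 1, C = k**3 + 2*k**2 + 4*k + 3.
Set up (k + 3)·f(k+1) − (1)·f(k) − (k**3 + 2*k**2 + 4*k + 3) = 0.
d = 2 from the (1,0,3) case.
A polynomial solution: f(k) = k**2 - 2*k + 3.
Then R = B(k−1)f/C = (k**2 - 2*k + 3)/((k + 1)*(k**2 + k + 3)), so s_k = R(k)·t_k = -(k**2 - 2*k + 3)*factorial(k + 2).
Verify: -(k + 1)*(k**2 + k + 3)*factorial(k + 2) matches t_k.

s_k = - \left(k^{2} - 2 k + 3\right) \left(k + 2\right)!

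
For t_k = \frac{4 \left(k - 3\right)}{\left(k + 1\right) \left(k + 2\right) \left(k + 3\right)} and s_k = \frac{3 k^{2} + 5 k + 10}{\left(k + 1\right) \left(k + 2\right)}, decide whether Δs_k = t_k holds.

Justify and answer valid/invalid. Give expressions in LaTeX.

valid; difference matches t_k

s_(k+1) = (5*k + 3*(k + 1)**2 + 15)/((k + 2)*(k + 3))
s_(k+1) − s_k = 4*(k - 3)/(k**3 + 6*k**2 + 11*k + 6)
(s_(k+1) − s_k) − t_k = 0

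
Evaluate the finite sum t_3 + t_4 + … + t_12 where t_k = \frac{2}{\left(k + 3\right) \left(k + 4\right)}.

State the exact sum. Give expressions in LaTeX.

Σ = 5/24

Step 1: r(k) = (k + 3)/(k + 5).
Gosper form: A/B · C(k+1)/C(k) with A=k + 3, B=k + 5, C=1.
Set up (k + 3)·f(k+1) − (k + 4)·f(k) − (1) = 0.
Degrees (1,1,0) ⇒ d ≤ 1.
Solve for f: f(k) = k/3 (degree 1 ≤ 1).
So s_k = (B(k−1)f/C)·t_k = (k*(k + 4)/3)·t_k = 2*k/(3*(k + 3)).
Δs = 2/(k**2 + 7*k + 12), as required.
Σ_(k=3)^(12) t_k = s_(13) − s_(3) = 13/24 − (1/3) = 5/24.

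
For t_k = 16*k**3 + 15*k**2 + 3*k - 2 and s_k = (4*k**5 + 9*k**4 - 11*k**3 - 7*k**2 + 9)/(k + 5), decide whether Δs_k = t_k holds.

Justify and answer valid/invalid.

s_(k+1) = (4*k**5 + 29*k**4 + 65*k**3 + 54*k**2 + 9*k + 4)/(k + 6)
s_(k+1) − s_k = (16*k**5 + 167*k**4 + 452*k**3 + 321*k**2 + 40*k - 34)/(k**2 + 11*k + 30)
(s_(k+1) − s_k) − t_k = 2*(-12*k**4 - 98*k**3 - 80*k**2 - 14*k + 13)/(k**2 + 11*k + 30)

Invalid: residual 2*(-12*k**4 - 98*k**3 - 80*k**2 - 14*k + 13)/(k**2 + 11*k + 30) ≠ 0.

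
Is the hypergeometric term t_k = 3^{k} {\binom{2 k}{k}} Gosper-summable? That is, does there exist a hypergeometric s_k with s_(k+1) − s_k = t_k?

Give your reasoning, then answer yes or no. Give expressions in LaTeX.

Compute t_(k+1)/t_k: get 6*(2*k + 1)/(k + 1).
A = 12*k + 6, B = k + 1, C = 1.
Key eq: (12*k + 6)·f(k+1) = (k)·f(k) + (1).
Degrees (1,1,0) ⇒ d ≤ -1.
d = -1 < 0 ⇒ no nonzero polynomial f; not summable.

No. Not Gosper-summable.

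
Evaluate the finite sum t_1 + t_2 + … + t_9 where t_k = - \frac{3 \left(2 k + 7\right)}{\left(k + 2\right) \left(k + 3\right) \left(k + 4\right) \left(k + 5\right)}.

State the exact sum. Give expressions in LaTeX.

t_(k+1)/t_k = (k + 2)*(2*k + 9)/((k + 6)*(2*k + 7)).
Gosper form: A/B · C(k+1)/C(k) with A=k + 2, B=k + 6, C=k + 7/2.
f must satisfy (k + 2)·f(k+1) − (k + 5)·f(k) = k + 7/2.
d = 3 from the (1,1,1) case.
Coefficient equations give f(k) = k*(k + 3)*(k + 6)/16.
So s_k = (B(k−1)f/C)·t_k = (k*(k + 3)*(k + 5)*(k + 6)/(8*(2*k + 7)))·t_k = 3*k*(-k - 6)/(8*(k**2 + 6*k + 8)).
Δs = 3*(-2*k - 7)/(k**4 + 14*k**3 + 71*k**2 + 154*k + 120), as required.
Σ_(k=1)^(9) t_k = s_(10) − s_(1) = -5/14 − (-7/40) = -51/280.

Σ = -51/280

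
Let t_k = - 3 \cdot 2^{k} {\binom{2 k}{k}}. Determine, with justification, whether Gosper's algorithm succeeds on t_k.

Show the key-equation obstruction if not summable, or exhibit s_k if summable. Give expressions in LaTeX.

Ratio r(k) = 4*(2*k + 1)/(k + 1).
Normal form (A,B,C) = (8*k + 4, k + 1, 1).
Solve (8*k + 4)·f(k+1) − (k)·f(k) = 1.
d = -1 from the (1,1,0) case.
Bound -1 < 0, so the key equation has no polynomial solution.

No. Not Gosper-summable.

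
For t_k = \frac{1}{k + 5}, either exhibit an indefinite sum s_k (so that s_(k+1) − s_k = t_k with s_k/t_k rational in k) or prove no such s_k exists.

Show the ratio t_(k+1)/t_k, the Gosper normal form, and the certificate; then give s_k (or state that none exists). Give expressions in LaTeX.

t_(k+1)/t_k = (k + 5)/(k + 6).
So A=k + 5 and B=k + 6, with C=1.
f must satisfy (k + 5)·f(k+1) − (k + 5)·f(k) = 1.
From deg A=1, deg B=1, deg C=0: d=0.
Generic f = c0 gives residual -1; -1 = 0 cannot hold, so t_k is not Gosper-summable.

none — t_k is not Gosper-summable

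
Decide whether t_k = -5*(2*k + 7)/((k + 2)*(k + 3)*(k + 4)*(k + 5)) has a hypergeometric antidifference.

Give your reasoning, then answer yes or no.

Ratio r(k) = (k + 2)*(2*k + 9)/((k + 6)*(2*k + 7)).
Gosper form: A/B · C(k+1)/C(k) with A=k + 2, B=k + 6, C=k + 7/2.
f must satisfy (k + 2)·f(k+1) − (k + 5)·f(k) = k + 7/2.
From deg A=1, deg B=1, deg C=1: d=3.
Match coefficients ⇒ f(k) = k*(k + 3)*(k + 6)/16.
Then R = B(k−1)f/C = k*(k + 3)*(k + 5)*(k + 6)/(8*(2*k + 7)), so s_k = R(k)·t_k = 5*k*(-k - 6)/(8*(k**2 + 6*k + 8)).
Check: Δs_k = 5*(-2*k - 7)/(k**4 + 14*k**3 + 71*k**2 + 154*k + 120). ✓

Yes. s_k = 5*k*(-k - 6)/(8*(k**2 + 6*k + 8)).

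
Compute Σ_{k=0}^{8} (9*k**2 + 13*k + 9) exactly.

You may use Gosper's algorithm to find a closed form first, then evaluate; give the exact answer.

t_(k+1)/t_k = (9*k**2 + 31*k + 31)/(9*k**2 + 13*k + 9).
Take A(k)=1, B(k)=1, C(k)=k**2 + 13*k/9 + 1.
Solve (1)·f(k+1) − (1)·f(k) = k**2 + 13*k/9 + 1.
Bound: deg f ≤ 3.
Coefficient equations give f(k) = k*(3*k**2 + 2*k + 4)/9.
Get s_k = R·t_k = k*(3*k**2 + 2*k + 4) with R(k) = B(k−1)f(k)/C(k) = k*(3*k**2 + 2*k + 4)/(9*k**2 + 13*k + 9).
Δs = 9*k**2 + 13*k + 9, as required.
Telescoping: Σ = s_(9) − s_(0) = 2385 − (0) = 2385.

Σ = 2385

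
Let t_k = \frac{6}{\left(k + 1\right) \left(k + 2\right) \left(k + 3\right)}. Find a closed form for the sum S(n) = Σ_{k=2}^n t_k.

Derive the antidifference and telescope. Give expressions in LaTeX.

The ratio is (k + 1)/(k + 4).
A = k + 1, B = k + 4, C = 1.
Set up (k + 1)·f(k+1) − (k + 3)·f(k) − (1) = 0.
Degrees (1,1,0) ⇒ d ≤ 2.
Match coefficients ⇒ f(k) = k*(k + 3)/4.
Get s_k = R·t_k = 3*k*(k + 3)/(2*(k + 1)*(k + 2)) with R(k) = B(k−1)f(k)/C(k) = k*(k + 3)**2/4.
Check: Δs_k = 6/(k**3 + 6*k**2 + 11*k + 6). ✓
Evaluate: s_(n+1) = 3*(n**2 + 5*n + 4)/(2*(n**2 + 5*n + 6)); subtract s_(2) = 5/4 ⇒ S(n) = (n**2 + 5*n - 6)/(4*(n**2 + 5*n + 6)).

S(n) = \frac{n^{2} + 5 n - 6}{4 \left(n^{2} + 5 n + 6\right)}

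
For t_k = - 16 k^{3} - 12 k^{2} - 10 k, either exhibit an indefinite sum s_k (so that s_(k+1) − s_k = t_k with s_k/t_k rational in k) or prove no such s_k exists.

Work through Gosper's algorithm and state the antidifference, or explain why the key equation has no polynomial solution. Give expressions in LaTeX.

Compute t_(k+1)/t_k: get (8*k**3 + 30*k**2 + 41*k + 19)/(k*(8*k**2 + 6*k + 5)).
So A=1 and B=1, with C=k**3 + 3*k**2/4 + 5*k/8.
Key eq: (1)·f(k+1) = (1)·f(k) + (k**3 + 3*k**2/4 + 5*k/8).
deg f ≤ 4 (via 0,0,3).
A polynomial solution: f(k) = k*(k - 1)*(4*k**2 + 3)/16.
So s_k = (B(k−1)f/C)·t_k = ((k - 1)*(4*k**2 + 3)/(2*(8*k**2 + 6*k + 5)))·t_k = k*(-4*k**3 + 4*k**2 - 3*k + 3).
Check: Δs_k = 2*k*(-8*k**2 - 6*k - 5). ✓

s_k = k \left(- 4 k^{3} + 4 k^{2} - 3 k + 3\right)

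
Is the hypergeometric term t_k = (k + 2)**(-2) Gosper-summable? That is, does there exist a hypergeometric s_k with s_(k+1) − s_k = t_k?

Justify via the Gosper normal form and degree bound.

No — t_k has no hypergeometric antidifference.

Step 1: r(k) = (k + 2)**2/(k + 3)**2.
Factor: A=k**2 + 4*k + 4; B=k**2 + 6*k + 9; C=1.
Need (k**2 + 4*k + 4)·f(k+1) − (k**2 + 4*k + 4)·f(k) = 1.
d = 0 from the (2,2,0) case.
Put f(k) = c0: A·f(k+1) − B(k−1)·f(k) − C = -1; need -1 = 0 — inconsistent ⇒ no f, not summable.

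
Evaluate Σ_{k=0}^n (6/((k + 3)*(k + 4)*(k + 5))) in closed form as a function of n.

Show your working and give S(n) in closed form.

S(n) = (n**2 + 9*n + 8)/(4*(n**2 + 9*n + 20))

The ratio is (k + 3)/(k + 6).
Take A(k)=k + 3, B(k)=k + 6, C(k)=1.
f must satisfy (k + 3)·f(k+1) − (k + 5)·f(k) = 1.
Bound: deg f ≤ 2.
Solve for f: f(k) = k*(k + 7)/24 (degree 2 ≤ 2).
R(k) = B(k−1)·f(k)/C(k) = k*(k + 5)*(k + 7)/24; s_k = R·t_k = k*(k + 7)/(4*(k + 3)*(k + 4)).
Check: Δs_k = 6/(k**3 + 12*k**2 + 47*k + 60). ✓
Σ_(k=0)^n t_k = s_(n+1) − s_(0) = ((n**2 + 9*n + 8)/(4*(n**2 + 9*n + 20))) − (0), i.e. (n**2 + 9*n + 8)/(4*(n**2 + 9*n + 20)).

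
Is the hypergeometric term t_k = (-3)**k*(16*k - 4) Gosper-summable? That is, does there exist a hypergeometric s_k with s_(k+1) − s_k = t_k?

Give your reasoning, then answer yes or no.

r(k) = 3*(-4*k - 3)/(4*k - 1) after simplifying.
Gosper form: A/B · C(k+1)/C(k) with A=-3, B=1, C=k - 1/4.
Set up (-3)·f(k+1) − (1)·f(k) − (k - 1/4) = 0.
d = 1 from the (0,0,1) case.
Solve for f: f(k) = -(k - 1)/4 (degree 1 ≤ 1).
R(k) = B(k−1)·f(k)/C(k) = -(k - 1)/(4*k - 1); s_k = R·t_k = 4*(-3)**k*(1 - k).
s_(k+1) − s_k = (-3)**k*(16*k - 4) = t_k.

Yes. s_k = 4*(-3)**k*(1 - k).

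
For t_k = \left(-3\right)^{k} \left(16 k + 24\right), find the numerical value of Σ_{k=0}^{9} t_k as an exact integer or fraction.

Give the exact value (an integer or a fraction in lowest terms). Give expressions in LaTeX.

The ratio is 3*(-2*k - 5)/(2*k + 3).
A = -3, B = 1, C = k + 3/2.
Set up (-3)·f(k+1) − (1)·f(k) − (k + 3/2) = 0.
Degrees (0,0,1) ⇒ d ≤ 1.
Coefficient equations give f(k) = -(4*k + 3)/16.
Certificate R = B(k−1)f/C = -(4*k + 3)/(8*(2*k + 3)) gives s_k = (-3)**k*(-4*k - 3).
Verify: (-3)**k*(16*k + 24) matches t_k.
Evaluate s at k=10 and k=0: -2539107 and -3; difference -2539104.

Σ = -2539104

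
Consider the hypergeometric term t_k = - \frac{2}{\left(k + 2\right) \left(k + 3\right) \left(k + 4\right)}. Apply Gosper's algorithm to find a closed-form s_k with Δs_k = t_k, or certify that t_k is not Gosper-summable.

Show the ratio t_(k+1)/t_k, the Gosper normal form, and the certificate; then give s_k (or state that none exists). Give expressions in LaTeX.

s_k = \frac{k \left(- k - 5\right)}{6 \left(k + 2\right) \left(k + 3\right)}

The ratio is (k + 2)/(k + 5).
Normal form (A,B,C) = (k + 2, k + 5, 1).
Solve (k + 2)·f(k+1) − (k + 4)·f(k) = 1.
From deg A=1, deg B=1, deg C=0: d=2.
A polynomial solution: f(k) = k*(k + 5)/12.
Then R = B(k−1)f/C = k*(k + 4)*(k + 5)/12, so s_k = R(k)·t_k = k*(-k - 5)/(6*(k + 2)*(k + 3)).
Δs = -2/(k**3 + 9*k**2 + 26*k + 24), as required.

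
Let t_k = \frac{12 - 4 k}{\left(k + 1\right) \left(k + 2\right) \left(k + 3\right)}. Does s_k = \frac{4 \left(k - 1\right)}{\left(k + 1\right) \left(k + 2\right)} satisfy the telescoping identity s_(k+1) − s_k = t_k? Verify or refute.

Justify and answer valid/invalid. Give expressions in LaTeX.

Valid: the claim telescopes to t_k.

s_(k+1) = 4*k/((k + 2)*(k + 3))
s_(k+1) − s_k = 4*(3 - k)/(k**3 + 6*k**2 + 11*k + 6)
(s_(k+1) − s_k) − t_k = 0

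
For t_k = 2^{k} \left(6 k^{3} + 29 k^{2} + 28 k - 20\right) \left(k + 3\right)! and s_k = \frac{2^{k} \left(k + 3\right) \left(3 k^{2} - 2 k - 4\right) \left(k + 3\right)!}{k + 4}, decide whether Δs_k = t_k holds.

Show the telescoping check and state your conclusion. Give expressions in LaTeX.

Invalid: residual - \frac{2^{k} \left(6 k^{4} + 53 k^{3} + 141 k^{2} + 94 k - 76\right) \left(k + 3\right)!}{\left(k + 4\right) \left(k + 5\right)} ≠ 0.

s_(k+1) = 2**(k + 1)*(k + 4)*(3*k**2 + 4*k - 3)*factorial(k + 4)/(k + 5)
s_(k+1) − s_k = 2**k*(6*k**5 + 77*k**4 + 356*k**3 + 671*k**2 + 286*k - 324)*factorial(k + 3)/((k + 4)*(k + 5))
(s_(k+1) − s_k) − t_k = -2**k*(6*k**4 + 53*k**3 + 141*k**2 + 94*k - 76)*factorial(k + 3)/((k + 4)*(k + 5))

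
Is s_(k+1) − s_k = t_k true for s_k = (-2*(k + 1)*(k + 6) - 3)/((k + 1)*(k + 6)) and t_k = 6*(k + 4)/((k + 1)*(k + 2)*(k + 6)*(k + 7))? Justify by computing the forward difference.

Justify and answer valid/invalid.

s_(k+1) = (-2*(k + 2)*(k + 7) - 3)/((k + 2)*(k + 7))
s_(k+1) − s_k = 6*(k + 4)/(k**4 + 16*k**3 + 83*k**2 + 152*k + 84)
(s_(k+1) − s_k) − t_k = 0

Valid — Δs_k = t_k.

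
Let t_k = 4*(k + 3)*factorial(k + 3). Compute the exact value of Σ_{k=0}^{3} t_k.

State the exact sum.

Σ = 20136

Step 1: r(k) = (k + 4)**2/(k + 3).
So A=k + 4 and B=1, with C=k + 3.
Key eq: (k + 4)·f(k+1) = (1)·f(k) + (k + 3).
Bound: deg f ≤ 0.
Solve for f: f(k) = 1 (degree 0 ≤ 0).
Certificate R = B(k−1)f/C = 1/(k + 3) gives s_k = 4*factorial(k + 3).
s_(k+1) − s_k = 4*(k + 3)*factorial(k + 3) = t_k.
Telescoping: Σ = s_(4) − s_(0) = 20160 − (24) = 20136.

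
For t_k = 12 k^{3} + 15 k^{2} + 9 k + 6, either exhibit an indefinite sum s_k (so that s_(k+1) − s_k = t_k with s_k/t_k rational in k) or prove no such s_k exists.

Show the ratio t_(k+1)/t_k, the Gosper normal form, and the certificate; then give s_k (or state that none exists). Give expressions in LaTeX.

t_(k+1)/t_k = (4*k**3 + 17*k**2 + 25*k + 14)/(4*k**3 + 5*k**2 + 3*k + 2).
Gosper form: A/B · C(k+1)/C(k) with A=1, B=1, C=k**3 + 5*k**2/4 + 3*k/4 + 1/2.
Need (1)·f(k+1) − (1)·f(k) = k**3 + 5*k**2/4 + 3*k/4 + 1/2.
deg f ≤ 4 (via 0,0,3).
A polynomial solution: f(k) = k*(k + 1)*(3*k**2 - 4*k + 4)/12.
Certificate R = B(k−1)f/C = k*(3*k**2 - 4*k + 4)/(3*(4*k**2 + k + 2)) gives s_k = k*(3*k**3 - k**2 + 4).
Δs = 12*k**3 + 15*k**2 + 9*k + 6, as required.

s_k = k \left(3 k^{3} - k^{2} + 4\right)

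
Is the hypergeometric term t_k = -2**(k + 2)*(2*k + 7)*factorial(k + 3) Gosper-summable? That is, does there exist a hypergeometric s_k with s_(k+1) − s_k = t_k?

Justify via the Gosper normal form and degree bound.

Yes. s_k = -2**(k + 2)*factorial(k + 3).

Ratio r(k) = 2*(k + 4)*(2*k + 9)/(2*k + 7).
So A=2*k + 8 and B=1, with C=k + 7/2.
Need (2*k + 8)·f(k+1) − (1)·f(k) = k + 7/2.
d = 0 from the (1,0,1) case.
Solving with deg f ≤ 0: f(k) = 1/2.
Get s_k = R·t_k = -2**(k + 2)*factorial(k + 3) with R(k) = B(k−1)f(k)/C(k) = 1/(2*k + 7).
Δs = -2**(k + 2)*(2*k + 7)*factorial(k + 3), as required.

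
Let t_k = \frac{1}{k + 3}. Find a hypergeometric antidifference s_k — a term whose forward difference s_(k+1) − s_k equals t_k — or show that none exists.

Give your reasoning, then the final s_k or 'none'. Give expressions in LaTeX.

none (Gosper's algorithm certifies no s_k)

Compute t_(k+1)/t_k: get (k + 3)/(k + 4).
Gosper form: A/B · C(k+1)/C(k) with A=k + 3, B=k + 4, C=1.
Need (k + 3)·f(k+1) − (k + 3)·f(k) = 1.
d = 0 from the (1,1,0) case.
Put f(k) = c0: A·f(k+1) − B(k−1)·f(k) − C = -1; need -1 = 0 — inconsistent ⇒ no f, not summable.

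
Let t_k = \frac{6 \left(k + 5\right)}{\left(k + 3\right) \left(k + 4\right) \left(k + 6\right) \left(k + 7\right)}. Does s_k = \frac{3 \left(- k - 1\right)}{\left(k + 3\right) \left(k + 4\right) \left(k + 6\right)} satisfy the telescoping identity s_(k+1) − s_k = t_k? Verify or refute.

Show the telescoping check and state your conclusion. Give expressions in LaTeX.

Invalid: residual \frac{9 \left(- 3 k - 17\right)}{k^{5} + 25 k^{4} + 245 k^{3} + 1175 k^{2} + 2754 k + 2520} ≠ 0.

s_(k+1) = 3*(-k - 2)/((k + 4)*(k + 5)*(k + 7))
s_(k+1) − s_k = 3*(2*k**2 + 11*k - 1)/(k**5 + 25*k**4 + 245*k**3 + 1175*k**2 + 2754*k + 2520)
(s_(k+1) − s_k) − t_k = 9*(-3*k - 17)/(k**5 + 25*k**4 + 245*k**3 + 1175*k**2 + 2754*k + 2520)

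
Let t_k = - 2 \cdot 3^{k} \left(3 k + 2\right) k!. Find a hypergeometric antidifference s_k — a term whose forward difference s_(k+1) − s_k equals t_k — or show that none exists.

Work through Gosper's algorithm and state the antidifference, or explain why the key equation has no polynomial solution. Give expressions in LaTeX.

s_k = - 2 \cdot 3^{k} k!

Step 1: r(k) = 3*(k + 1)*(3*k + 5)/(3*k + 2).
Gosper form: A/B · C(k+1)/C(k) with A=3*k + 3, B=1, C=k + 2/3.
Need (3*k + 3)·f(k+1) − (1)·f(k) = k + 2/3.
deg f ≤ 0 (via 1,0,1).
A polynomial solution: f(k) = 1/3.
Certificate R = B(k−1)f/C = 1/(3*k + 2) gives s_k = -2*3**k*factorial(k).
s_(k+1) − s_k = -2*3**k*(3*k + 2)*factorial(k) = t_k.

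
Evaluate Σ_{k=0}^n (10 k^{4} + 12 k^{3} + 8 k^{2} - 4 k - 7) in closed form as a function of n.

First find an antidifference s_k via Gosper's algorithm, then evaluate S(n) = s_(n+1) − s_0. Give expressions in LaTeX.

S(n) = 2 n^{5} + 8 n^{4} + 12 n^{3} + 5 n^{2} - 8 n - 7

Compute t_(k+1)/t_k: get (10*k**4 + 52*k**3 + 104*k**2 + 88*k + 19)/(10*k**4 + 12*k**3 + 8*k**2 - 4*k - 7).
Factor: A=1; B=1; C=k**4 + 6*k**3/5 + 4*k**2/5 - 2*k/5 - 7/10.
Key eq: (1)·f(k+1) = (1)·f(k) + (k**4 + 6*k**3/5 + 4*k**2/5 - 2*k/5 - 7/10).
deg f ≤ 5 (via 0,0,4).
Coefficient equations give f(k) = k*(2*k**4 - 2*k**3 - 3*k - 4)/10.
So s_k = (B(k−1)f/C)·t_k = (k*(2*k**4 - 2*k**3 - 3*k - 4)/(10*k**4 + 12*k**3 + 8*k**2 - 4*k - 7))·t_k = k*(2*k**4 - 2*k**3 - 3*k - 4).
s_(k+1) − s_k = 10*k**4 + 12*k**3 + 8*k**2 - 4*k - 7 = t_k.
Evaluate: s_(n+1) = 2*n**5 + 8*n**4 + 12*n**3 + 5*n**2 - 8*n - 7; subtract s_(0) = 0 ⇒ S(n) = 2*n**5 + 8*n**4 + 12*n**3 + 5*n**2 - 8*n - 7.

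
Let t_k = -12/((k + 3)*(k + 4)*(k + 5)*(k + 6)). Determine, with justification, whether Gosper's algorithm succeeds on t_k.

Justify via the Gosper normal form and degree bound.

Yes. s_k = k*(-k**2 - 12*k - 47)/(15*(k + 3)*(k + 4)*(k + 5)).

r(k) = (k + 3)/(k + 7) after simplifying.
Take A(k)=k + 3, B(k)=k + 7, C(k)=1.
Need (k + 3)·f(k+1) − (k + 6)·f(k) = 1.
From deg A=1, deg B=1, deg C=0: d=3.
Solving with deg f ≤ 3: f(k) = k*(k**2 + 12*k + 47)/180.
So s_k = (B(k−1)f/C)·t_k = (k*(k + 6)*(k**2 + 12*k + 47)/180)·t_k = k*(-k**2 - 12*k - 47)/(15*(k + 3)*(k + 4)*(k + 5)).
Check: Δs_k = -12/(k**4 + 18*k**3 + 119*k**2 + 342*k + 360). ✓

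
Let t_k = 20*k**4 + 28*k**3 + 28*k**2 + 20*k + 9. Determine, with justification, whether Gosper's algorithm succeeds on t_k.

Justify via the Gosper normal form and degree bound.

Yes. s_k = k*(4*k**4 - 3*k**3 + 2*k**2 + 3*k + 3).

The ratio is (20*k**4 + 108*k**3 + 232*k**2 + 240*k + 105)/(20*k**4 + 28*k**3 + 28*k**2 + 20*k + 9).
Take A(k)=1, B(k)=1, C(k)=k**4 + 7*k**3/5 + 7*k**2/5 + k + 9/20.
Key eq: (1)·f(k+1) = (1)·f(k) + (k**4 + 7*k**3/5 + 7*k**2/5 + k + 9/20).
Bound: deg f ≤ 5.
A polynomial solution: f(k) = k*(4*k**4 - 3*k**3 + 2*k**2 + 3*k + 3)/20.
Then R = B(k−1)f/C = k*(4*k**4 - 3*k**3 + 2*k**2 + 3*k + 3)/(20*k**4 + 28*k**3 + 28*k**2 + 20*k + 9), so s_k = R(k)·t_k = k*(4*k**4 - 3*k**3 + 2*k**2 + 3*k + 3).
Check: Δs_k = 20*k**4 + 28*k**3 + 28*k**2 + 20*k + 9. ✓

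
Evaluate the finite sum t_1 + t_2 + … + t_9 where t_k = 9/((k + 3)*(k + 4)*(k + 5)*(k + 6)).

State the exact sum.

t_(k+1)/t_k = (k + 3)/(k + 7).
Factor: A=k + 3; B=k + 7; C=1.
Need (k + 3)·f(k+1) − (k + 6)·f(k) = 1.
deg f ≤ 3 (via 1,1,0).
Solve for f: f(k) = k*(k**2 + 12*k + 47)/180 (degree 3 ≤ 3).
Get s_k = R·t_k = k*(k**2 + 12*k + 47)/(20*(k + 3)*(k + 4)*(k + 5)) with R(k) = B(k−1)f(k)/C(k) = k*(k + 6)*(k**2 + 12*k + 47)/180.
s_(k+1) − s_k = 9/(k**4 + 18*k**3 + 119*k**2 + 342*k + 360) = t_k.
Telescoping: Σ = s_(10) − s_(1) = 89/1820 − (1/40) = 87/3640.

Σ = 87/3640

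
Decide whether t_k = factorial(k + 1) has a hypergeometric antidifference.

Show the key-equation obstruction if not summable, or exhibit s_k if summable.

Ratio r(k) = k + 2.
So A=k + 2 and B=1, with C=1.
Solve (k + 2)·f(k+1) − (1)·f(k) = 1.
d = -1 from the (1,0,0) case.
d = -1 < 0 ⇒ no nonzero polynomial f; not summable.

No — negative degree bound, so no certificate f.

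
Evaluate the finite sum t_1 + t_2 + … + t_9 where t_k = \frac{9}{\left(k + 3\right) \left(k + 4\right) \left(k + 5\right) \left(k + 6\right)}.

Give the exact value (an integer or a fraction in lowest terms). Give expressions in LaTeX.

Σ = 87/3640

Step 1: r(k) = (k + 3)/(k + 7).
A = k + 3, B = k + 7, C = 1.
Key eq: (k + 3)·f(k+1) = (k + 6)·f(k) + (1).
Bound: deg f ≤ 3.
Solving with deg f ≤ 3: f(k) = k*(k**2 + 12*k + 47)/180.
Get s_k = R·t_k = k*(k**2 + 12*k + 47)/(20*(k + 3)*(k + 4)*(k + 5)) with R(k) = B(k−1)f(k)/C(k) = k*(k + 6)*(k**2 + 12*k + 47)/180.
Check: Δs_k = 9/(k**4 + 18*k**3 + 119*k**2 + 342*k + 360). ✓
Σ_(k=1)^(9) t_k = s_(10) − s_(1) = 89/1820 − (1/40) = 87/3640.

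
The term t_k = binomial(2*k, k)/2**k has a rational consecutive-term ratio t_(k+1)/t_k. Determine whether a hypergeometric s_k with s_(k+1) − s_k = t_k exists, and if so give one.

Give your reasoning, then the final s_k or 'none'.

t_(k+1)/t_k = (2*k + 1)/(k + 1).
Factor: A=2*k + 1; B=k + 1; C=1.
Solve (2*k + 1)·f(k+1) − (k)·f(k) = 1.
d = -1 from the (1,1,0) case.
Negative degree bound (-1): no f exists, t_k not Gosper-summable.

no hypergeometric antidifference exists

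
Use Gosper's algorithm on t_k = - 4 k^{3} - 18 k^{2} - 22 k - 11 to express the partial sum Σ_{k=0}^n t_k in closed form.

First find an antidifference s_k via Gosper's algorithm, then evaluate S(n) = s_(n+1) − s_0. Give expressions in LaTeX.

r(k) = (4*k**3 + 30*k**2 + 70*k + 55)/(4*k**3 + 18*k**2 + 22*k + 11) after simplifying.
Factor: A=1; B=1; C=k**3 + 9*k**2/2 + 11*k/2 + 11/4.
Key eq: (1)·f(k+1) = (1)·f(k) + (k**3 + 9*k**2/2 + 11*k/2 + 11/4).
From deg A=0, deg B=0, deg C=3: d=4.
Solve for f: f(k) = k*(k**3 + 4*k**2 + 3*k + 3)/4 (degree 4 ≤ 4).
R(k) = B(k−1)·f(k)/C(k) = k*(k**3 + 4*k**2 + 3*k + 3)/(4*k**3 + 18*k**2 + 22*k + 11); s_k = R·t_k = k*(-k**3 - 4*k**2 - 3*k - 3).
Δs = -4*k**3 - 18*k**2 - 22*k - 11, as required.
Σ_(k=0)^n t_k = s_(n+1) − s_(0) = (-n**4 - 8*n**3 - 21*n**2 - 25*n - 11) − (0), i.e. -n**4 - 8*n**3 - 21*n**2 - 25*n - 11.

S(n) = - n^{4} - 8 n^{3} - 21 n^{2} - 25 n - 11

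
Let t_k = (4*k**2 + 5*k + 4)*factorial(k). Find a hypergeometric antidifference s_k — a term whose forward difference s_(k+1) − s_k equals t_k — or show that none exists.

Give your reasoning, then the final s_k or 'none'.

s_k = (4*k + 1)*factorial(k)

Step 1: r(k) = (k + 1)*(5*k + 4*(k + 1)**2 + 9)/(4*k**2 + 5*k + 4).
Normal form (A,B,C) = (k + 1, 1, k**2 + 5*k/4 + 1).
f must satisfy (k + 1)·f(k+1) − (1)·f(k) = k**2 + 5*k/4 + 1.
deg f ≤ 1 (via 1,0,2).
Coefficient equations give f(k) = (4*k + 1)/4.
Then R = B(k−1)f/C = (4*k + 1)/(4*k**2 + 5*k + 4), so s_k = R(k)·t_k = (4*k + 1)*factorial(k).
Verify: (4*k**2 + 5*k + 4)*factorial(k) matches t_k.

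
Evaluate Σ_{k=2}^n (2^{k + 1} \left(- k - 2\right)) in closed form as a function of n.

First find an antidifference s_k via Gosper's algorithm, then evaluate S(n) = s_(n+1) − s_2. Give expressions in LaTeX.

Ratio r(k) = 2*(k + 3)/(k + 2).
Gosper form: A/B · C(k+1)/C(k) with A=2, B=1, C=k + 2.
f must satisfy (2)·f(k+1) − (1)·f(k) = k + 2.
d = 1 from the (0,0,1) case.
Solving with deg f ≤ 1: f(k) = k.
R(k) = B(k−1)·f(k)/C(k) = k/(k + 2); s_k = R·t_k = -2**(k + 1)*k.
Δs = 2**(k + 1)*(-k - 2), as required.
Σ_(k=2)^n t_k = s_(n+1) − s_(2) = (2**(n + 2)*(-n - 1)) − (-16), i.e. -4*2**n*n - 4*2**n + 16.

S(n) = - 4 \cdot 2^{n} n - 4 \cdot 2^{n} + 16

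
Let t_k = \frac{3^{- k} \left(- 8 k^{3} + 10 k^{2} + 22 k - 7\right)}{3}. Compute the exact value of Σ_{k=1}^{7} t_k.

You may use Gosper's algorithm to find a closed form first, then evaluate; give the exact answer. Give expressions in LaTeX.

Σ = -8851/6561

Ratio r(k) = (8*k**3 + 14*k**2 - 18*k - 17)/(3*(8*k**3 - 10*k**2 - 22*k + 7)).
So A=1/3 and B=1, with C=k**3 - 5*k**2/4 - 11*k/4 + 7/8.
f must satisfy (1/3)·f(k+1) − (1)·f(k) = k**3 - 5*k**2/4 - 11*k/4 + 7/8.
Degrees (0,0,3) ⇒ d ≤ 3.
Solve for f: f(k) = -3*(4*k**3 + k**2 - 4*k + 4)/8 (degree 3 ≤ 3).
R(k) = B(k−1)·f(k)/C(k) = -3*(4*k**3 + k**2 - 4*k + 4)/(8*k**3 - 10*k**2 - 22*k + 7); s_k = R·t_k = (4*k**3 + k**2 - 4*k + 4)/3**k.
s_(k+1) − s_k = (-8*k**3 + 10*k**2 + 22*k - 7)/(3*3**k) = t_k.
Telescoping: Σ = s_(8) − s_(1) = 2084/6561 − (5/3) = -8851/6561.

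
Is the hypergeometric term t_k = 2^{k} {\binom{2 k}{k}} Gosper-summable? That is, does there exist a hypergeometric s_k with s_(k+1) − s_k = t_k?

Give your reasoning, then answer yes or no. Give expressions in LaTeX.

The ratio is 4*(2*k + 1)/(k + 1).
Normal form (A,B,C) = (8*k + 4, k + 1, 1).
f must satisfy (8*k + 4)·f(k+1) − (k)·f(k) = 1.
Bound: deg f ≤ -1.
d = -1 < 0 ⇒ no nonzero polynomial f; not summable.

No; the degree bound rules out any f.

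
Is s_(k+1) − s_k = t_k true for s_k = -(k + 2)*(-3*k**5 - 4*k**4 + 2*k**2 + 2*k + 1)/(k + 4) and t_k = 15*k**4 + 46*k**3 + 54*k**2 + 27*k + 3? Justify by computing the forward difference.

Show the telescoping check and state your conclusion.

s_(k+1) = -(k + 3)*(2*k - 3*(k + 1)**5 - 4*(k + 1)**4 + 2*(k + 1)**2 + 3)/(k + 5)
s_(k+1) − s_k = (15*k**6 + 157*k**5 + 564*k**4 + 957*k**3 + 836*k**2 + 341*k + 34)/(k**2 + 9*k + 20)
(s_(k+1) − s_k) − t_k = 2*(-12*k**5 - 102*k**4 - 238*k**3 - 245*k**2 - 113*k - 13)/(k**2 + 9*k + 20)

Invalid: residual 2*(-12*k**5 - 102*k**4 - 238*k**3 - 245*k**2 - 113*k - 13)/(k**2 + 9*k + 20) ≠ 0.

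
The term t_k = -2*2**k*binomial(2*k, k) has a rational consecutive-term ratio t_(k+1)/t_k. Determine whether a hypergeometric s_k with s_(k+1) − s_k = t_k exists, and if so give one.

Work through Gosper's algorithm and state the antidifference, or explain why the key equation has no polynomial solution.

The ratio is 4*(2*k + 1)/(k + 1).
Gosper form: A/B · C(k+1)/C(k) with A=8*k + 4, B=k + 1, C=1.
Key eq: (8*k + 4)·f(k+1) = (k)·f(k) + (1).
d = -1 from the (1,1,0) case.
Bound -1 < 0, so the key equation has no polynomial solution.

none (Gosper's algorithm certifies no s_k)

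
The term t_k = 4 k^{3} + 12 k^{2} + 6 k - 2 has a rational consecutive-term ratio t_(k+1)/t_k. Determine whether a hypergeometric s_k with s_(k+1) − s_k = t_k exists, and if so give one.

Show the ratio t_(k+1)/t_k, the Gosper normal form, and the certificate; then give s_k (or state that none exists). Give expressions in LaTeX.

s_k = k \left(k^{3} + 2 k^{2} - 2 k - 3\right)

Ratio r(k) = (2*k**3 + 12*k**2 + 21*k + 10)/(2*k**3 + 6*k**2 + 3*k - 1).
Take A(k)=1, B(k)=1, C(k)=k**3 + 3*k**2 + 3*k/2 - 1/2.
Set up (1)·f(k+1) − (1)·f(k) − (k**3 + 3*k**2 + 3*k/2 - 1/2) = 0.
Degrees (0,0,3) ⇒ d ≤ 4.
Solving with deg f ≤ 4: f(k) = k*(k + 1)*(k**2 + k - 3)/4.
R(k) = B(k−1)·f(k)/C(k) = k*(k**2 + k - 3)/(2*(2*k**2 + 4*k - 1)); s_k = R·t_k = k*(k**3 + 2*k**2 - 2*k - 3).
Verify: 4*k**3 + 12*k**2 + 6*k - 2 matches t_k.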